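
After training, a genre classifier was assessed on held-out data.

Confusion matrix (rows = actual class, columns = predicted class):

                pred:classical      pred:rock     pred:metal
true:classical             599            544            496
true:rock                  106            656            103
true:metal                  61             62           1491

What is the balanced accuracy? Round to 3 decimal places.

0.683

Balanced accuracy = mean of per-class recall.
  classical: recall = 599/1639 = 0.3655
  rock: recall = 656/865 = 0.7584
  metal: recall = 1491/1614 = 0.9238
Mean = (0.3655 + 0.7584 + 0.9238) / 3 = 0.683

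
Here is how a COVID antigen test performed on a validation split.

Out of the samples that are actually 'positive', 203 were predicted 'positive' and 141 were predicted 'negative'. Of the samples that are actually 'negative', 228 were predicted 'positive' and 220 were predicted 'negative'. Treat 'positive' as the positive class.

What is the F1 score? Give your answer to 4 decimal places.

0.5239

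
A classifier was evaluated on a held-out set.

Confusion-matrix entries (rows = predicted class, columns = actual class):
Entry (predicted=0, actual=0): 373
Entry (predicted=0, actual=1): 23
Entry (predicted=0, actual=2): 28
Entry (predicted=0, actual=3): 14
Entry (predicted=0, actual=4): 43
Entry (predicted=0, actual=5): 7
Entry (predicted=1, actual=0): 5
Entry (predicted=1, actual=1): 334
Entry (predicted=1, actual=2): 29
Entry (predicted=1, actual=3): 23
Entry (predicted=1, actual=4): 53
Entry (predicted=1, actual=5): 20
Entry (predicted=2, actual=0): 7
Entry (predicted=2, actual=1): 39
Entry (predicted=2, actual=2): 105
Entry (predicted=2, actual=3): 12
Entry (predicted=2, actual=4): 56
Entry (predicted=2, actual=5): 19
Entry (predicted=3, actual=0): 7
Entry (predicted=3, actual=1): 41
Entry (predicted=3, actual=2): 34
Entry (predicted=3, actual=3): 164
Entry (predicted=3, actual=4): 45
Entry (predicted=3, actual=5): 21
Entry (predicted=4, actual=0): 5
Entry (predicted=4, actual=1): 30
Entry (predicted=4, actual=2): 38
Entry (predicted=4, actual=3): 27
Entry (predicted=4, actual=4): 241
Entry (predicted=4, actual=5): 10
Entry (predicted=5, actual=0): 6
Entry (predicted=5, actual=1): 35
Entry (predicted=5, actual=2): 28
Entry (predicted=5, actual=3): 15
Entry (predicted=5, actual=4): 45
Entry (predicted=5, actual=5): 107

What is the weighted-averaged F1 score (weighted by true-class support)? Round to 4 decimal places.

Per-class F1 score (2·TP/(2·TP+FP+FN)):
  0: TP=373, FP=23+28+14+43+7=115, FN=5+7+7+5+6=30 → 746/891 = 0.83726
  1: TP=334, FP=5+29+23+53+20=130, FN=23+39+41+30+35=168 → 668/966 = 0.69151
  2: TP=105, FP=7+39+12+56+19=133, FN=28+29+34+38+28=157 → 210/500 = 0.42000
  3: TP=164, FP=7+41+34+45+21=148, FN=14+23+12+27+15=91 → 328/567 = 0.57848
  4: TP=241, FP=5+30+38+27+10=110, FN=43+53+56+45+45=242 → 482/834 = 0.57794
  5: TP=107, FP=6+35+28+15+45=129, FN=7+20+19+21+10=77 → 214/420 = 0.50952
Weighted-F1 score = Σ (supportᵢ/N)·F1 scoreᵢ with N=2089: (403/2089)·0.83726 + (502/2089)·0.69151 + (262/2089)·0.42000 + (255/2089)·0.57848 + (483/2089)·0.57794 + (184/2089)·0.50952 = 0.6295

0.6295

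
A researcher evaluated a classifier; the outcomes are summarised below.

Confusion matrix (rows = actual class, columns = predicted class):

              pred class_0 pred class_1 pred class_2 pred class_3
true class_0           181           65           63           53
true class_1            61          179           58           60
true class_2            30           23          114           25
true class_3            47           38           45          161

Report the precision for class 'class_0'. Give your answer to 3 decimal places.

One-vs-rest for 'class_0': TP = diagonal; FP = other classes predicted 'class_0'; FN = 'class_0' predicted as other.
precision = TP/(TP+FP).
class_0: TP=181, FP=61+30+47=138 → 181/319 = 0.5674

0.567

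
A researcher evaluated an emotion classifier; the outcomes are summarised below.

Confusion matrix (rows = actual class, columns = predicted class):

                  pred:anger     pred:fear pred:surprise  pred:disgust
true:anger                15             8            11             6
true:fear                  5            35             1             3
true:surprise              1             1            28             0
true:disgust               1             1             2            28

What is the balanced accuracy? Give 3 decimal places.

0.745

Balanced accuracy = mean of per-class recall.
  anger: recall = 15/40 = 0.3750
  fear: recall = 35/44 = 0.7955
  surprise: recall = 28/30 = 0.9333
  disgust: recall = 28/32 = 0.8750
Mean = (0.3750 + 0.7955 + 0.9333 + 0.8750) / 4 = 0.745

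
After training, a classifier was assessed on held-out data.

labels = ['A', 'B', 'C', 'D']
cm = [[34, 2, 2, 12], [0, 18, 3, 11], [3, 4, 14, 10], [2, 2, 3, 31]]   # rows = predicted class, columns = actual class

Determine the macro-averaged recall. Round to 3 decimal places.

0.671

Per-class recall (TP/(TP+FN)):
  A: TP=34, FN=0+3+2=5 → 34/39 = 0.8718
  B: TP=18, FN=2+4+2=8 → 18/26 = 0.6923
  C: TP=14, FN=2+3+3=8 → 14/22 = 0.6364
  D: TP=31, FN=12+11+10=33 → 31/64 = 0.4844
Macro-recall = mean = (0.8718 + 0.6923 + 0.6364 + 0.4844) / 4 = 0.671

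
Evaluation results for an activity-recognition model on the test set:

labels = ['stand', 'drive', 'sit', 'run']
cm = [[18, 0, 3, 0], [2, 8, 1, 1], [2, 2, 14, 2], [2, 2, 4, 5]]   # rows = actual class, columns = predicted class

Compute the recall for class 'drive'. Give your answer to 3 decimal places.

recall = TP/(TP+FN).
drive: TP=8, FN=2+1+1=4 → 8/12 = 0.6667

0.667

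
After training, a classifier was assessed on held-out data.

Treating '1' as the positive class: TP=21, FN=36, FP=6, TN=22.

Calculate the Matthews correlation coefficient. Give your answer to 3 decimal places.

0.156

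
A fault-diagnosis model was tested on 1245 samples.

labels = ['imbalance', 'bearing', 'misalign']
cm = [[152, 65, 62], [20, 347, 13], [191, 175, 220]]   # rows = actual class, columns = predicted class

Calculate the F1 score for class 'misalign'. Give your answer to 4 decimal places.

Treat 'misalign' as positive and all other classes as negative.
F1 score = 2·TP/(2·TP+FP+FN).
misalign: TP=220, FP=62+13=75, FN=191+175=366 → 440/881 = 0.49943

0.4994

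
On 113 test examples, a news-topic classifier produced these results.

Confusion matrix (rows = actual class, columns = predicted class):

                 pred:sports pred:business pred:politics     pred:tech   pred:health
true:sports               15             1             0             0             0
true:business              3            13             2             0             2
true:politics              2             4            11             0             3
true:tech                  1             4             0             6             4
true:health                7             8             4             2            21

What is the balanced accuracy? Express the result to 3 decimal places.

0.608

Balanced accuracy = mean of per-class recall.
  sports: recall = 15/16 = 0.9375
  business: recall = 13/20 = 0.6500
  politics: recall = 11/20 = 0.5500
  tech: recall = 6/15 = 0.4000
  health: recall = 21/42 = 0.5000
Mean = (0.9375 + 0.6500 + 0.5500 + 0.4000 + 0.5000) / 5 = 0.608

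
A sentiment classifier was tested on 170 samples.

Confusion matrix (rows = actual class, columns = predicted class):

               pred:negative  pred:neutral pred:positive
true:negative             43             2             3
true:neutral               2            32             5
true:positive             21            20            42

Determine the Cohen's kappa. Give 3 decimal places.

0.537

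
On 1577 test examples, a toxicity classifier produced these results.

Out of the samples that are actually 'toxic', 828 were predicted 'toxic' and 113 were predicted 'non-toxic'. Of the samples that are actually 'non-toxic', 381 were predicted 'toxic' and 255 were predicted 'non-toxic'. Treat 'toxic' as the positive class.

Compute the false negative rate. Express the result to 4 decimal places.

FNR = FN/(FN+TP) = 113/(113+828) = 0.1201

0.1201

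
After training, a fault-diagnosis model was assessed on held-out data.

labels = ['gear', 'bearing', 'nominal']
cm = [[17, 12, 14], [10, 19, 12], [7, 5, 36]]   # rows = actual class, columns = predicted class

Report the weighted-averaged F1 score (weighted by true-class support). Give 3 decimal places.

0.535

Per-class F1 score (2·TP/(2·TP+FP+FN)):
  gear: TP=17, FP=10+7=17, FN=12+14=26 → 34/77 = 0.4416
  bearing: TP=19, FP=12+5=17, FN=10+12=22 → 38/77 = 0.4935
  nominal: TP=36, FP=14+12=26, FN=7+5=12 → 72/110 = 0.6545
Weighted-F1 score = Σ (supportᵢ/N)·F1 scoreᵢ with N=132: (43/132)·0.4416 + (41/132)·0.4935 + (48/132)·0.6545 = 0.535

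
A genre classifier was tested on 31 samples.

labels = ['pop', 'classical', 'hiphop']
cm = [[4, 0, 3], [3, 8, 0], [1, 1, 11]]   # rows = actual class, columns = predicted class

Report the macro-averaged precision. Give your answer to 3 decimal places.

0.725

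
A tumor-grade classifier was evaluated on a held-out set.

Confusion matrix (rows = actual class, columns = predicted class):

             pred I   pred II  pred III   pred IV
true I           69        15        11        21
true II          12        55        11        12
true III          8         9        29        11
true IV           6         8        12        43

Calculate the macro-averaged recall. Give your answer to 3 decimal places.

0.584

Per-class recall (TP/(TP+FN)):
  I: TP=69, FN=15+11+21=47 → 69/116 = 0.5948
  II: TP=55, FN=12+11+12=35 → 55/90 = 0.6111
  III: TP=29, FN=8+9+11=28 → 29/57 = 0.5088
  IV: TP=43, FN=6+8+12=26 → 43/69 = 0.6232
Macro-recall = mean = (0.5948 + 0.6111 + 0.5088 + 0.6232) / 4 = 0.584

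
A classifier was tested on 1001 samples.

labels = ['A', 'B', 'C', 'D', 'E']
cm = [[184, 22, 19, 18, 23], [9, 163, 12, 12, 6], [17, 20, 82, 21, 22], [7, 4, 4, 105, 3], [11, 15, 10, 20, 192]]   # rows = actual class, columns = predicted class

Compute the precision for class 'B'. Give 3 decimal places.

precision = TP/(TP+FP).
B: TP=163, FP=22+20+4+15=61 → 163/224 = 0.7277

0.728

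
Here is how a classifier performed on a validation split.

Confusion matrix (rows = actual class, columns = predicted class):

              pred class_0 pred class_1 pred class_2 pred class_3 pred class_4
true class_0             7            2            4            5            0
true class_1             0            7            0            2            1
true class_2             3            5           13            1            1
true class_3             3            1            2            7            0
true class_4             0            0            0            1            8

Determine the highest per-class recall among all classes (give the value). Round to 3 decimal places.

0.889

Per-class recall (TP/(TP+FN)):
  class_0: TP=7, FN=2+4+5+0=11 → 7/18 = 0.3889
  class_1: TP=7, FN=0+0+2+1=3 → 7/10 = 0.7000
  class_2: TP=13, FN=3+5+1+1=10 → 13/23 = 0.5652
  class_3: TP=7, FN=3+1+2+0=6 → 7/13 = 0.5385
  class_4: TP=8, FN=0+0+0+1=1 → 8/9 = 0.8889
Highest is class 'class_4' with recall = 0.889.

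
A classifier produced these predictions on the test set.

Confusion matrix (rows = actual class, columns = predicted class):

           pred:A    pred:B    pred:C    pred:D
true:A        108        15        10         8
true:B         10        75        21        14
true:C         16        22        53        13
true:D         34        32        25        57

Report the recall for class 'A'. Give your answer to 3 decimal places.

0.766

One-vs-rest for 'A': TP = diagonal; FP = other classes predicted 'A'; FN = 'A' predicted as other.
recall = TP/(TP+FN).
A: TP=108, FN=15+10+8=33 → 108/141 = 0.7660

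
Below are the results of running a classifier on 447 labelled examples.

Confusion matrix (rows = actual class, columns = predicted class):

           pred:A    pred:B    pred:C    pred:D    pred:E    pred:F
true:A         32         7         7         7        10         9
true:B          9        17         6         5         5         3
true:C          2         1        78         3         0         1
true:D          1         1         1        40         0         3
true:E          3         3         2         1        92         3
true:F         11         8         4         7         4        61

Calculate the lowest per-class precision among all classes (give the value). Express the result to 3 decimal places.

Per-class precision (TP/(TP+FP)):
  A: TP=32, FP=9+2+1+3+11=26 → 32/58 = 0.5517
  B: TP=17, FP=7+1+1+3+8=20 → 17/37 = 0.4595
  C: TP=78, FP=7+6+1+2+4=20 → 78/98 = 0.7959
  D: TP=40, FP=7+5+3+1+7=23 → 40/63 = 0.6349
  E: TP=92, FP=10+5+0+0+4=19 → 92/111 = 0.8288
  F: TP=61, FP=9+3+1+3+3=19 → 61/80 = 0.7625
Lowest is class 'B' with precision = 0.459.

0.459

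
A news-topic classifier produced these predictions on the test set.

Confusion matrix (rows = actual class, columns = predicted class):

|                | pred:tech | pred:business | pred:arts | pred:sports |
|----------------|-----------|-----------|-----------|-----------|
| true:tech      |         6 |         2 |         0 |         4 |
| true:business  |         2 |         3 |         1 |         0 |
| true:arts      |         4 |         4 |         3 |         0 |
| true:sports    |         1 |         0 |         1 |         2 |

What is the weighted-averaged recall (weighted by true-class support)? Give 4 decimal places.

Per-class recall (TP/(TP+FN)):
  tech: TP=6, FN=2+0+4=6 → 6/12 = 0.50000
  business: TP=3, FN=2+1+0=3 → 3/6 = 0.50000
  arts: TP=3, FN=4+4+0=8 → 3/11 = 0.27273
  sports: TP=2, FN=1+0+1=2 → 2/4 = 0.50000
Weighted-recall = Σ (supportᵢ/N)·recallᵢ with N=33: (12/33)·0.50000 + (6/33)·0.50000 + (11/33)·0.27273 + (4/33)·0.50000 = 0.4242

0.4242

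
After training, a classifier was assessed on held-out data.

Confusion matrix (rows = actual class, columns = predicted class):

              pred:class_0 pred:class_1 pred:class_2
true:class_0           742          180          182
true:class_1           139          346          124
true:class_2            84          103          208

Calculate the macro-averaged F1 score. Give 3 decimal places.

0.578

Per-class F1 score (2·TP/(2·TP+FP+FN)):
  class_0: TP=742, FP=139+84=223, FN=180+182=362 → 1484/2069 = 0.7173
  class_1: TP=346, FP=180+103=283, FN=139+124=263 → 692/1238 = 0.5590
  class_2: TP=208, FP=182+124=306, FN=84+103=187 → 416/909 = 0.4576
Macro-F1 score = mean = (0.7173 + 0.5590 + 0.4576) / 3 = 0.578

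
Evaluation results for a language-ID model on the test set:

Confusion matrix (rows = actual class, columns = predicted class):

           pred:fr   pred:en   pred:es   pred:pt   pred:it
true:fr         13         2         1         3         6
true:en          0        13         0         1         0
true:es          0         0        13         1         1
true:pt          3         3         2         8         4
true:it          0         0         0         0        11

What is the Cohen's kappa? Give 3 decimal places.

0.606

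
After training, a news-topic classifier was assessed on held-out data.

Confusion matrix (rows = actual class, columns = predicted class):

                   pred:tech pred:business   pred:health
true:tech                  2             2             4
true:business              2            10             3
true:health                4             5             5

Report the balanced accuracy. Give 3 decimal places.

Balanced accuracy = mean of per-class recall.
  tech: recall = 2/8 = 0.2500
  business: recall = 10/15 = 0.6667
  health: recall = 5/14 = 0.3571
Mean = (0.2500 + 0.6667 + 0.3571) / 3 = 0.425

0.425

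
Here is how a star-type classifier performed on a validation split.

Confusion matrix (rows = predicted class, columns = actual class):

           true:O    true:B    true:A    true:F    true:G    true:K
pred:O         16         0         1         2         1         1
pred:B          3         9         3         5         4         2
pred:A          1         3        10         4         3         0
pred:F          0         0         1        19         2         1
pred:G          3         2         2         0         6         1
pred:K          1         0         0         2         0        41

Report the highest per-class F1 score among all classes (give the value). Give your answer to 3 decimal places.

Per-class F1 score (2·TP/(2·TP+FP+FN)):
  O: TP=16, FP=0+1+2+1+1=5, FN=3+1+0+3+1=8 → 32/45 = 0.7111
  B: TP=9, FP=3+3+5+4+2=17, FN=0+3+0+2+0=5 → 18/40 = 0.4500
  A: TP=10, FP=1+3+4+3+0=11, FN=1+3+1+2+0=7 → 20/38 = 0.5263
  F: TP=19, FP=0+0+1+2+1=4, FN=2+5+4+0+2=13 → 38/55 = 0.6909
  G: TP=6, FP=3+2+2+0+1=8, FN=1+4+3+2+0=10 → 12/30 = 0.4000
  K: TP=41, FP=1+0+0+2+0=3, FN=1+2+0+1+1=5 → 82/90 = 0.9111
Highest is class 'K' with F1 score = 0.911.

0.911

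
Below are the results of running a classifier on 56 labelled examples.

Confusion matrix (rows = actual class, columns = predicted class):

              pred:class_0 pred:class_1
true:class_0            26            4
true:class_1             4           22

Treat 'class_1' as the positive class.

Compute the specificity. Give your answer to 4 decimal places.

0.8667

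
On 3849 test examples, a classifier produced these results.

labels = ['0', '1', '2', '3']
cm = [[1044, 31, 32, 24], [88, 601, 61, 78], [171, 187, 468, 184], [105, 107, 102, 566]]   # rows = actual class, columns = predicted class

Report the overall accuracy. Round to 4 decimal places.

Accuracy = trace / total = (1044+601+468+566=2679) / 3849 = 2679/3849 = 0.6960

0.6960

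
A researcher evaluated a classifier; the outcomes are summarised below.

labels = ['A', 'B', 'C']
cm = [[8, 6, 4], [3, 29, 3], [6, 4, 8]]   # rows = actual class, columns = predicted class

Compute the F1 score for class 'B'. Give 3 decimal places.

Take TP from the diagonal, FP from the rest of the 'B' prediction marginal, FN from the rest of the 'B' actual marginal.
F1 score = 2·TP/(2·TP+FP+FN).
B: TP=29, FP=6+4=10, FN=3+3=6 → 58/74 = 0.7838

0.784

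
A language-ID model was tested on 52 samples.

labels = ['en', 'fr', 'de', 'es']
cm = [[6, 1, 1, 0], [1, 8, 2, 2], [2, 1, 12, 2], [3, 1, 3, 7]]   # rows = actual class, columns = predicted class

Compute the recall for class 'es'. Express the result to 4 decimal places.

0.5000

Take TP from the diagonal, FP from the rest of the 'es' prediction marginal, FN from the rest of the 'es' actual marginal.
recall = TP/(TP+FN).
es: TP=7, FN=3+1+3=7 → 7/14 = 0.50000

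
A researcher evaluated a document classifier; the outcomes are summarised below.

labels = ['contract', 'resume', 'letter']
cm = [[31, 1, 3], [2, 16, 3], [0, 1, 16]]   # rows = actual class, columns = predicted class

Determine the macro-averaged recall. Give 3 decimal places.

0.863

Per-class recall (TP/(TP+FN)):
  contract: TP=31, FN=1+3=4 → 31/35 = 0.8857
  resume: TP=16, FN=2+3=5 → 16/21 = 0.7619
  letter: TP=16, FN=0+1=1 → 16/17 = 0.9412
Macro-recall = mean = (0.8857 + 0.7619 + 0.9412) / 3 = 0.863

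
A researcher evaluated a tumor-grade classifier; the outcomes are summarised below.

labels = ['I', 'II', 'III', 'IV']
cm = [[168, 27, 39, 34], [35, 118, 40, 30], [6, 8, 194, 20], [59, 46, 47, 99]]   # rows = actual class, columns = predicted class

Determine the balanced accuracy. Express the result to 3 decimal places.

0.600

Balanced accuracy = mean of per-class recall.
  I: recall = 168/268 = 0.6269
  II: recall = 118/223 = 0.5291
  III: recall = 194/228 = 0.8509
  IV: recall = 99/251 = 0.3944
Mean = (0.6269 + 0.5291 + 0.8509 + 0.3944) / 4 = 0.600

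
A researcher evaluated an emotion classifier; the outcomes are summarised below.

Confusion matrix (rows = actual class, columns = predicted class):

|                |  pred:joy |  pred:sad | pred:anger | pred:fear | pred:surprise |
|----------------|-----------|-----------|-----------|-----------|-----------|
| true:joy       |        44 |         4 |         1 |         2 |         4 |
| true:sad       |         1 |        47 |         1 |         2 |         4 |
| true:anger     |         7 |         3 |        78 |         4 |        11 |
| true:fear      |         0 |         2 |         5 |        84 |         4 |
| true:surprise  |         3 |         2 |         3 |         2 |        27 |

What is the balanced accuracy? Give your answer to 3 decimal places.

Balanced accuracy = mean of per-class recall.
  joy: recall = 44/55 = 0.8000
  sad: recall = 47/55 = 0.8545
  anger: recall = 78/103 = 0.7573
  fear: recall = 84/95 = 0.8842
  surprise: recall = 27/37 = 0.7297
Mean = (0.8000 + 0.8545 + 0.7573 + 0.8842 + 0.7297) / 5 = 0.805

0.805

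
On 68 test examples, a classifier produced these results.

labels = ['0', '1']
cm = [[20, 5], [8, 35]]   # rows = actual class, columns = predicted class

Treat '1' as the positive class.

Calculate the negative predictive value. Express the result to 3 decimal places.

0.714

NPV = TN/(TN+FN) = 20/(20+8) = 0.714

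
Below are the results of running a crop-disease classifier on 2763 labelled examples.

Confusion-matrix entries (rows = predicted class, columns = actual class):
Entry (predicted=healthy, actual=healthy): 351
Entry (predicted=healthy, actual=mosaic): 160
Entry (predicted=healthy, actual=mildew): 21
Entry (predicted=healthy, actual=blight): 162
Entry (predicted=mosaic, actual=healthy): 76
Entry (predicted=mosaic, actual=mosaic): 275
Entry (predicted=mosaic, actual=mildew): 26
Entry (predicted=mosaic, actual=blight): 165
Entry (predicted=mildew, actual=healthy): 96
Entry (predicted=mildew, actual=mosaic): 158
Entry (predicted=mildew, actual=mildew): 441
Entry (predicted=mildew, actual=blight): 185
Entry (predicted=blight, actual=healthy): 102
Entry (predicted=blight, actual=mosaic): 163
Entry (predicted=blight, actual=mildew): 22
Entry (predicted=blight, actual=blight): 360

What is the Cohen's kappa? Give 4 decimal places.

Observed agreement pₒ = trace/N = 1427/2763 = 0.51647
Expected agreement pₑ = Σ (rowᵢ·colᵢ)/N² = (625·694 + 756·542 + 510·880 + 872·647)/2763² = 0.24318
κ = (pₒ − pₑ)/(1 − pₑ) = (0.51647 − 0.24318)/(1 − 0.24318) = 0.3611

0.3611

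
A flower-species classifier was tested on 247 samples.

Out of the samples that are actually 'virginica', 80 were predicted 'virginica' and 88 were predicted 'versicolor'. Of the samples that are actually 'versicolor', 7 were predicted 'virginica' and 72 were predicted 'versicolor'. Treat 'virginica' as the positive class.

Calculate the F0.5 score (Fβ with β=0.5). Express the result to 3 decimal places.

Fβ = (1+β²)·TP / ((1+β²)·TP + β²·FN + FP), with β²=1/4
= 1.25·80 / (1.25·80 + 0.25·88 + 7) = 0.775

0.775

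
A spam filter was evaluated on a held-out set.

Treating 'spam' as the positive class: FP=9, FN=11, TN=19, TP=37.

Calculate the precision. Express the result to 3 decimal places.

0.804

Precision = TP/(TP+FP) = 37/(37+9) = 37/46 = 0.804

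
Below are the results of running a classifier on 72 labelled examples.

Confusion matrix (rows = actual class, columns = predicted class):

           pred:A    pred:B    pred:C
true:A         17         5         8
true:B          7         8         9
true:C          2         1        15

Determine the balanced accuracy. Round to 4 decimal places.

0.5778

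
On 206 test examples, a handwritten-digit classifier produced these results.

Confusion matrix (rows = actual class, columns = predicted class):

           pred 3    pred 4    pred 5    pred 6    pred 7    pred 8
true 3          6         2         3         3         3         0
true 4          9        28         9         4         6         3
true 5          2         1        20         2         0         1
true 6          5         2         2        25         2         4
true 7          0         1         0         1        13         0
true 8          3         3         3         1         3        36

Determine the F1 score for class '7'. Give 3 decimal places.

One-vs-rest for '7': TP = diagonal; FP = other classes predicted '7'; FN = '7' predicted as other.
F1 score = 2·TP/(2·TP+FP+FN).
7: TP=13, FP=3+6+0+2+3=14, FN=0+1+0+1+0=2 → 26/42 = 0.6190

0.619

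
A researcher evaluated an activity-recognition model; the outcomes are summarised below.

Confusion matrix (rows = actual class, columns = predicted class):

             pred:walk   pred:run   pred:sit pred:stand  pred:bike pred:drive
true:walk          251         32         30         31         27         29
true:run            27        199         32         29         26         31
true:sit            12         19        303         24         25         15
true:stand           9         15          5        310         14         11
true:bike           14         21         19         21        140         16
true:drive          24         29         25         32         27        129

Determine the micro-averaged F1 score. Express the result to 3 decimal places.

0.665

Micro-averaging pools counts across classes: ΣTP=1332, ΣFP=671, ΣFN=671.
Micro-F1 score = 2·TP/(2·TP+FP+FN) on pooled counts = 0.665 (equals overall accuracy in single-label multiclass).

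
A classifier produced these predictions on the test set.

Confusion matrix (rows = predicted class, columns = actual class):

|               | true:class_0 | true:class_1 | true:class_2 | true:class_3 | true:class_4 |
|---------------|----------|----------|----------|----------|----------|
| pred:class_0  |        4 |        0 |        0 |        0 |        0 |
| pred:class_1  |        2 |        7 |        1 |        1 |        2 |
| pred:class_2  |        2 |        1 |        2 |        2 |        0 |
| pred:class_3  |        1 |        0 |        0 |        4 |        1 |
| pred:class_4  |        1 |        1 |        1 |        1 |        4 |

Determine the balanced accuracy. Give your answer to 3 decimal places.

Balanced accuracy = mean of per-class recall.
  class_0: recall = 4/10 = 0.4000
  class_1: recall = 7/9 = 0.7778
  class_2: recall = 2/4 = 0.5000
  class_3: recall = 4/8 = 0.5000
  class_4: recall = 4/7 = 0.5714
Mean = (0.4000 + 0.7778 + 0.5000 + 0.5000 + 0.5714) / 5 = 0.550

0.550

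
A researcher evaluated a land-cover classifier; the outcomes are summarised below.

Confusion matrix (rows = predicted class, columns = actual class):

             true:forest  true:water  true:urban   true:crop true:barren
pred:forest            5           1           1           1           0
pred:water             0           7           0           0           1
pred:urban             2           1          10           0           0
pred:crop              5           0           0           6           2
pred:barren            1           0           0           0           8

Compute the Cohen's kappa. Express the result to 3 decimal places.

0.634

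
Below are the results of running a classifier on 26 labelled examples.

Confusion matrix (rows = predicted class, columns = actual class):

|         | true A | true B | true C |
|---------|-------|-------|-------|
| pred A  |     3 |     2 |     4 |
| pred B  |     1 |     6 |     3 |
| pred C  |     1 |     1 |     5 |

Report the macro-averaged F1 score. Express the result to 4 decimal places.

0.5288

Per-class F1 score (2·TP/(2·TP+FP+FN)):
  A: TP=3, FP=2+4=6, FN=1+1=2 → 6/14 = 0.42857
  B: TP=6, FP=1+3=4, FN=2+1=3 → 12/19 = 0.63158
  C: TP=5, FP=1+1=2, FN=4+3=7 → 10/19 = 0.52632
Macro-F1 score = mean = (0.42857 + 0.63158 + 0.52632) / 3 = 0.5288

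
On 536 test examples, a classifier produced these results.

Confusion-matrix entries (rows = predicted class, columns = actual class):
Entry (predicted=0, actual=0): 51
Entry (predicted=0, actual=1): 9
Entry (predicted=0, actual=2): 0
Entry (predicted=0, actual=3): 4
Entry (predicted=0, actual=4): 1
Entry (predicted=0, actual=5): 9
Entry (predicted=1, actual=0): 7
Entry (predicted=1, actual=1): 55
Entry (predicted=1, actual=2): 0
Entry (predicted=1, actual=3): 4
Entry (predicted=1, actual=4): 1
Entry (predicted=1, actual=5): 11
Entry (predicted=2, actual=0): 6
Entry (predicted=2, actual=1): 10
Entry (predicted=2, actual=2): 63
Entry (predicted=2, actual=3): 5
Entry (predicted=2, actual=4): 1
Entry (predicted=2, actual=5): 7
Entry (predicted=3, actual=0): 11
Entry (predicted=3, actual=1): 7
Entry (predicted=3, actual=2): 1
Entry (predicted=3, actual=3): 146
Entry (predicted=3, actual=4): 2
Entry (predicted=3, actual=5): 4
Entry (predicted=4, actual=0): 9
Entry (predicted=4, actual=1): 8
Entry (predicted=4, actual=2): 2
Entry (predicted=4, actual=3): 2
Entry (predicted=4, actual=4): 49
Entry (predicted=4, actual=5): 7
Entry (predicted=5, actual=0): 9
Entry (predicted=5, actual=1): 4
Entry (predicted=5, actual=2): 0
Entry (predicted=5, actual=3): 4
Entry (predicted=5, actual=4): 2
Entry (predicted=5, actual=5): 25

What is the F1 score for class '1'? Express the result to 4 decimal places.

0.6433

One-vs-rest for '1': TP = diagonal; FP = other classes predicted '1'; FN = '1' predicted as other.
F1 score = 2·TP/(2·TP+FP+FN).
1: TP=55, FP=7+0+4+1+11=23, FN=9+10+7+8+4=38 → 110/171 = 0.64327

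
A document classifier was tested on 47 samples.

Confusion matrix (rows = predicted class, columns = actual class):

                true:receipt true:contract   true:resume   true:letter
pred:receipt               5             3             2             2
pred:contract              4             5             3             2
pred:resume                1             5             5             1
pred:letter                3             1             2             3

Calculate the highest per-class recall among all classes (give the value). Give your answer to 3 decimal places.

Per-class recall (TP/(TP+FN)):
  receipt: TP=5, FN=4+1+3=8 → 5/13 = 0.3846
  contract: TP=5, FN=3+5+1=9 → 5/14 = 0.3571
  resume: TP=5, FN=2+3+2=7 → 5/12 = 0.4167
  letter: TP=3, FN=2+2+1=5 → 3/8 = 0.3750
Highest is class 'resume' with recall = 0.417.

0.417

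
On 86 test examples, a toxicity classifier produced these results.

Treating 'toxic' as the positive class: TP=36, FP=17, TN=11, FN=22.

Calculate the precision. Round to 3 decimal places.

Precision = TP/(TP+FP) = 36/(36+17) = 36/53 = 0.679

0.679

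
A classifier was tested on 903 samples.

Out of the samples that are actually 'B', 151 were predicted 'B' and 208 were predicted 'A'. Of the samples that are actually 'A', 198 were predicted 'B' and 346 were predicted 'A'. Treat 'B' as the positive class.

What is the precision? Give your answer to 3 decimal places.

Precision = TP/(TP+FP) = 151/(151+198) = 151/349 = 0.433

0.433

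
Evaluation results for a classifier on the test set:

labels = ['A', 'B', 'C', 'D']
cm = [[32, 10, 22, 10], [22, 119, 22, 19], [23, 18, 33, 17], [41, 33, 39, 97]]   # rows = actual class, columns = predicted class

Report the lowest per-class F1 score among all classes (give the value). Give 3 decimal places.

0.319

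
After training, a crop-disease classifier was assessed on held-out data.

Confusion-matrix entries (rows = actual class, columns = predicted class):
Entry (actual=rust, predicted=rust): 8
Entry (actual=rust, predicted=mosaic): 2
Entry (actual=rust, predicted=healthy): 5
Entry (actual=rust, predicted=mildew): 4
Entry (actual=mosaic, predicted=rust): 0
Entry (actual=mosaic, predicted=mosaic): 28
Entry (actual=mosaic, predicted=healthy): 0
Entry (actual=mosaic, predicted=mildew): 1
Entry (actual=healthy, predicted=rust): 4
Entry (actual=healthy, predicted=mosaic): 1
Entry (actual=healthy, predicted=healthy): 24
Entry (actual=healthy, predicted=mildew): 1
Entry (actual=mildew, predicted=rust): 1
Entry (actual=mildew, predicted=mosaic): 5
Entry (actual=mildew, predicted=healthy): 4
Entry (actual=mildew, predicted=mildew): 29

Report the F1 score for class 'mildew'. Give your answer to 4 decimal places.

0.7838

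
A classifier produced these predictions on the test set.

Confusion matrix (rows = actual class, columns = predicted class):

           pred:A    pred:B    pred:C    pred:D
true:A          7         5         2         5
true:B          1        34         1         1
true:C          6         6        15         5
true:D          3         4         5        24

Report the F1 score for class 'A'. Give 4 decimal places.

0.3889

One-vs-rest for 'A': TP = diagonal; FP = other classes predicted 'A'; FN = 'A' predicted as other.
F1 score = 2·TP/(2·TP+FP+FN).
A: TP=7, FP=1+6+3=10, FN=5+2+5=12 → 14/36 = 0.38889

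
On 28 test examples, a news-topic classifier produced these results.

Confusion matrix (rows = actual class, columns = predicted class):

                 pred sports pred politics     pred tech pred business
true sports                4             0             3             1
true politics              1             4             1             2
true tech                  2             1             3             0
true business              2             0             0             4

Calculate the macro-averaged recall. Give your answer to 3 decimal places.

Per-class recall (TP/(TP+FN)):
  sports: TP=4, FN=0+3+1=4 → 4/8 = 0.5000
  politics: TP=4, FN=1+1+2=4 → 4/8 = 0.5000
  tech: TP=3, FN=2+1+0=3 → 3/6 = 0.5000
  business: TP=4, FN=2+0+0=2 → 4/6 = 0.6667
Macro-recall = mean = (0.5000 + 0.5000 + 0.5000 + 0.6667) / 4 = 0.542

0.542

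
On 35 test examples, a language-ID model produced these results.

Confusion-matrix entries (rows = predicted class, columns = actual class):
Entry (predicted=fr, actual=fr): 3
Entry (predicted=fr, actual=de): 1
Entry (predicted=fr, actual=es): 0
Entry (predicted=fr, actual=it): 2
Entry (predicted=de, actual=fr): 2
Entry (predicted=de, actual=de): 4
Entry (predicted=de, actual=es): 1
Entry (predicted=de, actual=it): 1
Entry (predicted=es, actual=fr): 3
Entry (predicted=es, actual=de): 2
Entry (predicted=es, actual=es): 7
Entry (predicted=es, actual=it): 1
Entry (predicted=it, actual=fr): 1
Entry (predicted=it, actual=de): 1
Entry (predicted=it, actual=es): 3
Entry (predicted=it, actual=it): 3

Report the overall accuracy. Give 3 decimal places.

0.486

Accuracy = trace / total = (3+4+7+3=17) / 35 = 17/35 = 0.486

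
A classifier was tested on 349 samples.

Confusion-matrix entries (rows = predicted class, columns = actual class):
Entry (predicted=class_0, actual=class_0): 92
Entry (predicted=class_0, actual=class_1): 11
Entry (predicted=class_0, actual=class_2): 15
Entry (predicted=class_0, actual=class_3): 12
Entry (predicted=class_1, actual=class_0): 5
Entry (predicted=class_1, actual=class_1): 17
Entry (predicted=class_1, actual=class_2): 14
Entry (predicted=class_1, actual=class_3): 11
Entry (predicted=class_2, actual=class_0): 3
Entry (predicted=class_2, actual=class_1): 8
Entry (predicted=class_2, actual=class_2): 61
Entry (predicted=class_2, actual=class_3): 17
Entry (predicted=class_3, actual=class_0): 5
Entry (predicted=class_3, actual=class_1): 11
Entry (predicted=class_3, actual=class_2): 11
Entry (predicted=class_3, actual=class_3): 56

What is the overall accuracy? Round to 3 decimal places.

0.648

Accuracy = trace / total = (92+17+61+56=226) / 349 = 226/349 = 0.648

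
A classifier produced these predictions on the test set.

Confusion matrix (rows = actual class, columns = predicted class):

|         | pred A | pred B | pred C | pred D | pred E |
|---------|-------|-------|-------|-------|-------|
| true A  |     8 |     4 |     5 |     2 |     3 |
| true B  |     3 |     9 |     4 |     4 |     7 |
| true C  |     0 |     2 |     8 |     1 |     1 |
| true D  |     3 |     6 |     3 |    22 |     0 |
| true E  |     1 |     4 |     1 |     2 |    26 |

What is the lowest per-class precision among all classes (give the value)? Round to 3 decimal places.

Per-class precision (TP/(TP+FP)):
  A: TP=8, FP=3+0+3+1=7 → 8/15 = 0.5333
  B: TP=9, FP=4+2+6+4=16 → 9/25 = 0.3600
  C: TP=8, FP=5+4+3+1=13 → 8/21 = 0.3810
  D: TP=22, FP=2+4+1+2=9 → 22/31 = 0.7097
  E: TP=26, FP=3+7+1+0=11 → 26/37 = 0.7027
Lowest is class 'B' with precision = 0.360.

0.360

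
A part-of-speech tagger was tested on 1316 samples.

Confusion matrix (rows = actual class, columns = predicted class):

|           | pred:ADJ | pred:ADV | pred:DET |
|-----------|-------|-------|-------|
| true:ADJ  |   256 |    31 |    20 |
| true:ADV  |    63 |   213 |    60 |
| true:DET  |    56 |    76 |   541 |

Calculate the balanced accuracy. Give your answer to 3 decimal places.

Balanced accuracy = mean of per-class recall.
  ADJ: recall = 256/307 = 0.8339
  ADV: recall = 213/336 = 0.6339
  DET: recall = 541/673 = 0.8039
Mean = (0.8339 + 0.6339 + 0.8039) / 3 = 0.757

0.757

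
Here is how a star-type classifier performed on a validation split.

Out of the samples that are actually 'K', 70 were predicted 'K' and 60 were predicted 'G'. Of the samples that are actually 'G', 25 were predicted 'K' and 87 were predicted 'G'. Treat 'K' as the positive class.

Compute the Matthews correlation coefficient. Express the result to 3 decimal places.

0.322

MCC = (TP·TN − FP·FN) / √((TP+FP)(TP+FN)(TN+FP)(TN+FN))
Numerator = 70·87 − 25·60 = 4590
Denominator = √(95·130·112·147) = √203330400 = 14259.3969
MCC = 4590 / 14259.3969 = 0.322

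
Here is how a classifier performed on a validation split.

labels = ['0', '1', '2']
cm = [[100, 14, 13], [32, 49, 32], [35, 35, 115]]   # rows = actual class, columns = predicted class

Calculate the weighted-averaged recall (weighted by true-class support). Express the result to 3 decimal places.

0.621

Per-class recall (TP/(TP+FN)):
  0: TP=100, FN=14+13=27 → 100/127 = 0.7874
  1: TP=49, FN=32+32=64 → 49/113 = 0.4336
  2: TP=115, FN=35+35=70 → 115/185 = 0.6216
Weighted-recall = Σ (supportᵢ/N)·recallᵢ with N=425: (127/425)·0.7874 + (113/425)·0.4336 + (185/425)·0.6216 = 0.621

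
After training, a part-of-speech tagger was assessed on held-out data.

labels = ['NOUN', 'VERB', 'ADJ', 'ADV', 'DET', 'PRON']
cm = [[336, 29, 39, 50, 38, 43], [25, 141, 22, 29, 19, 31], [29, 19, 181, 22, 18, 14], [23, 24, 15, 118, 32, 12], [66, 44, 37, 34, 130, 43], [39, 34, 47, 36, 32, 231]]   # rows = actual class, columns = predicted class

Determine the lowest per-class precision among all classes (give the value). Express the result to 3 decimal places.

0.408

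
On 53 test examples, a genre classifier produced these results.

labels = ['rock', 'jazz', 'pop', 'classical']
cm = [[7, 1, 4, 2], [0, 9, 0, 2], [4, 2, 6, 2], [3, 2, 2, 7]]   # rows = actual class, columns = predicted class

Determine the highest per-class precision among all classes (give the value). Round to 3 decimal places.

0.643

Per-class precision (TP/(TP+FP)):
  rock: TP=7, FP=0+4+3=7 → 7/14 = 0.5000
  jazz: TP=9, FP=1+2+2=5 → 9/14 = 0.6429
  pop: TP=6, FP=4+0+2=6 → 6/12 = 0.5000
  classical: TP=7, FP=2+2+2=6 → 7/13 = 0.5385
Highest is class 'jazz' with precision = 0.643.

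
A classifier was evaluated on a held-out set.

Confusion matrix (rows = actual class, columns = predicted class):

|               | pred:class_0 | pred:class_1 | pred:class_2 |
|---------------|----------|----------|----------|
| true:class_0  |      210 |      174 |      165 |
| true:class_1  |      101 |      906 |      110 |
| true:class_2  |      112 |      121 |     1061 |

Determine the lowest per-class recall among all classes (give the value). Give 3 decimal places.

Per-class recall (TP/(TP+FN)):
  class_0: TP=210, FN=174+165=339 → 210/549 = 0.3825
  class_1: TP=906, FN=101+110=211 → 906/1117 = 0.8111
  class_2: TP=1061, FN=112+121=233 → 1061/1294 = 0.8199
Lowest is class 'class_0' with recall = 0.383.

0.383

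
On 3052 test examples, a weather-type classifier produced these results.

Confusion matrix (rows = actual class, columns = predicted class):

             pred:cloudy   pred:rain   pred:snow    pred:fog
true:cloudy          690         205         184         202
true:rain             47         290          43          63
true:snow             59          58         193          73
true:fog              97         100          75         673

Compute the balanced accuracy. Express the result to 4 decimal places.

0.6023

Balanced accuracy = mean of per-class recall.
  cloudy: recall = 690/1281 = 0.53864
  rain: recall = 290/443 = 0.65463
  snow: recall = 193/383 = 0.50392
  fog: recall = 673/945 = 0.71217
Mean = (0.53864 + 0.65463 + 0.50392 + 0.71217) / 4 = 0.6023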